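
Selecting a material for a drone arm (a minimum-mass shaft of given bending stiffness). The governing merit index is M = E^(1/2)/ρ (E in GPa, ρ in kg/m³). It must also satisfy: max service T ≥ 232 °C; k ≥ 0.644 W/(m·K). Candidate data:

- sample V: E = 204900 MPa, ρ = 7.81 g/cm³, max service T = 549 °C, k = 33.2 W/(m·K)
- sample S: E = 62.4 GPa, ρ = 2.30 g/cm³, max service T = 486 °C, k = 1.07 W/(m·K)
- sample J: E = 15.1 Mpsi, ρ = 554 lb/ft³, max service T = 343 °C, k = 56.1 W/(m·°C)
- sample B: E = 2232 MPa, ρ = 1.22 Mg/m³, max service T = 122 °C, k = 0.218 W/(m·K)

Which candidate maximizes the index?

sample S

Screen on constraints: max service T ≥ 232 °C; k ≥ 0.644 W/(m·K). Survivors: sample V, sample S, sample J.
In SI units:
  sample V: E = 204.9 GPa, ρ = 7810 kg/m³
  sample S: E = 62.40 GPa, ρ = 2300 kg/m³
  sample J: E = 104.1 GPa, ρ = 8874 kg/m³
  sample S: M = 3.43×10⁻³
  sample V: M = 1.83×10⁻³
  sample J: M = 1.15×10⁻³
Sample S ranks first.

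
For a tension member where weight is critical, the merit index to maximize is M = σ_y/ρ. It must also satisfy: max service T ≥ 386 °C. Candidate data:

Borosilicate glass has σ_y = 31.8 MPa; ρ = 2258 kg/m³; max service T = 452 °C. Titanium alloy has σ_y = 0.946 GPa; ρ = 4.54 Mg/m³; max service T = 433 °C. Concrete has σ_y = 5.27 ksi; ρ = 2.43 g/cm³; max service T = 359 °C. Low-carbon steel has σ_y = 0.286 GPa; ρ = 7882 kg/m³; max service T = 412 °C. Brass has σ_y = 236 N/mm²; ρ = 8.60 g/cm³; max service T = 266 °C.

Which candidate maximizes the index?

Screen on constraints: max service T ≥ 386 °C. Survivors: borosilicate glass, titanium alloy, low-carbon steel.
Convert each candidate to consistent units, then evaluate M:
  borosilicate glass: σ_y = 31.80 MPa, ρ = 2258 kg/m³
  titanium alloy: σ_y = 946.0 MPa, ρ = 4540 kg/m³
  low-carbon steel: σ_y = 286.0 MPa, ρ = 7882 kg/m³
  titanium alloy: M = 208 kN·m/kg
  low-carbon steel: M = 36.3 kN·m/kg
  borosilicate glass: M = 14.1 kN·m/kg
Titanium alloy has the largest M.

titanium alloy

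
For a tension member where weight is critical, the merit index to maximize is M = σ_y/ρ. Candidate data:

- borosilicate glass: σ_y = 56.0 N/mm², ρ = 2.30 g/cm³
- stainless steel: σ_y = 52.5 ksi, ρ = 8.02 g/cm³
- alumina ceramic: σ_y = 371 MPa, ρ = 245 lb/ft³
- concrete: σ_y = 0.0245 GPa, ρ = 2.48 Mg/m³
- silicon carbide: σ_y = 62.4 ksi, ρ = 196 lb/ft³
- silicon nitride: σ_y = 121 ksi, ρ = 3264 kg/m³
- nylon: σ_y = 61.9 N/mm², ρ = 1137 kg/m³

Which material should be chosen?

Convert each candidate to consistent units, then evaluate M:
  borosilicate glass: σ_y = 56.00 MPa, ρ = 2300 kg/m³
  stainless steel: σ_y = 362.0 MPa, ρ = 8020 kg/m³
  alumina ceramic: σ_y = 371.0 MPa, ρ = 3925 kg/m³
  concrete: σ_y = 24.50 MPa, ρ = 2480 kg/m³
  silicon carbide: σ_y = 430.2 MPa, ρ = 3140 kg/m³
  silicon nitride: σ_y = 834.3 MPa, ρ = 3264 kg/m³
  nylon: σ_y = 61.90 MPa, ρ = 1137 kg/m³
  silicon nitride: M = 256 kN·m/kg
  silicon carbide: M = 137 kN·m/kg
  alumina ceramic: M = 94.5 kN·m/kg
  nylon: M = 54.4 kN·m/kg
  stainless steel: M = 45.1 kN·m/kg
  borosilicate glass: M = 24.3 kN·m/kg
  concrete: M = 9.88 kN·m/kg
Silicon nitride has the largest M.

silicon nitride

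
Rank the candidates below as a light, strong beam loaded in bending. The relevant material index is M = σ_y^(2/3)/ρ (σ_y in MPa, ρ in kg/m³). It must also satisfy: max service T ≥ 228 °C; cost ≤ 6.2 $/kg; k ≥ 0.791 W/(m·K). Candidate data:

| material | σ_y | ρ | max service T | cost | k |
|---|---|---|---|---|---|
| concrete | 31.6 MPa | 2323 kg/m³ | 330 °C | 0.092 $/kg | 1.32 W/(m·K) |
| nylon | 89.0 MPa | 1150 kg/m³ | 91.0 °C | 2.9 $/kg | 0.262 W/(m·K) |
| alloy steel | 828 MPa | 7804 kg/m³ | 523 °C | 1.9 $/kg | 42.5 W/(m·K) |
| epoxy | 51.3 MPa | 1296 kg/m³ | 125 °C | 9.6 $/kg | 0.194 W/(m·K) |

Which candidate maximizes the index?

alloy steel

Screen on constraints: max service T ≥ 228 °C; cost ≤ 6.2 $/kg; k ≥ 0.791 W/(m·K). Survivors: concrete, alloy steel.
Per-candidate index values:
  alloy steel: M = 11.3×10⁻³
  concrete: M = 4.30×10⁻³
Alloy steel ranks first.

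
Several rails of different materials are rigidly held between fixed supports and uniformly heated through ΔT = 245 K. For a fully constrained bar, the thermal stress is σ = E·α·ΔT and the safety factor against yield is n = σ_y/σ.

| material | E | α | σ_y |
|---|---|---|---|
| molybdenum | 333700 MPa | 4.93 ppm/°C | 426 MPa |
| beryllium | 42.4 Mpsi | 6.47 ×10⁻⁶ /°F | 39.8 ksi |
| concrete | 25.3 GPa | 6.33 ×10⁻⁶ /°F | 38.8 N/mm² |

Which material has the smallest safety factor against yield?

beryllium

In consistent units (E in GPa, α in ×10⁻⁶/K, σ_y in MPa):
  molybdenum: E = 333.7, α = 4.93, σ_y = 426.0 → σ = 403 MPa, n = 1.06
  beryllium: E = 292.3, α = 11.6, σ_y = 274.4 → σ = 834 MPa, n = 0.329
  concrete: E = 25.30, α = 11.4, σ_y = 38.80 → σ = 70.6 MPa, n = 0.549
Smallest n: beryllium with n = 0.329.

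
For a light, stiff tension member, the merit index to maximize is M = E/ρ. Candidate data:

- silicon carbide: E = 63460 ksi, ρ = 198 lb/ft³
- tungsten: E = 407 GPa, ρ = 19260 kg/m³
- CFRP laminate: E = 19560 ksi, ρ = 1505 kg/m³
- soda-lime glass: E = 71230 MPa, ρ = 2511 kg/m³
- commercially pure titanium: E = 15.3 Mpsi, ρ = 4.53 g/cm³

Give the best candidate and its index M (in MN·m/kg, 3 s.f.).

Convert each candidate to consistent units, then evaluate M:
  silicon carbide: E = 437.5 GPa, ρ = 3172 kg/m³
  tungsten: E = 407.0 GPa, ρ = 19260 kg/m³
  CFRP laminate: E = 134.9 GPa, ρ = 1505 kg/m³
  soda-lime glass: E = 71.23 GPa, ρ = 2511 kg/m³
  commercially pure titanium: E = 105.5 GPa, ρ = 4530 kg/m³
  silicon carbide: M = 138 MN·m/kg
  CFRP laminate: M = 89.6 MN·m/kg
  soda-lime glass: M = 28.4 MN·m/kg
  commercially pure titanium: M = 23.3 MN·m/kg
  tungsten: M = 21.1 MN·m/kg
Highest index: silicon carbide.

silicon carbide, M = 138 MN·m/kg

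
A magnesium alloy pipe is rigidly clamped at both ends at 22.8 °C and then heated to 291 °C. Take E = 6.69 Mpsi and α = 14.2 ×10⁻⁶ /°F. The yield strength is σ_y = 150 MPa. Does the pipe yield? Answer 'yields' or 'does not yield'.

E = 6.69 Mpsi = 46.13 GPa.
α = 14.2×10⁻⁶/°F × 9/5 = 25.6×10⁻⁶/K.
ΔT = 268.2 K. Constrained thermal stress σ = E·α·ΔT = 46.13×10³ MPa × 25.6×10⁻⁶ × 268.2 = 316 MPa (compressive).
Compare to σ_y = 150 MPa: σ ≥ σ_y, so it yields.

yields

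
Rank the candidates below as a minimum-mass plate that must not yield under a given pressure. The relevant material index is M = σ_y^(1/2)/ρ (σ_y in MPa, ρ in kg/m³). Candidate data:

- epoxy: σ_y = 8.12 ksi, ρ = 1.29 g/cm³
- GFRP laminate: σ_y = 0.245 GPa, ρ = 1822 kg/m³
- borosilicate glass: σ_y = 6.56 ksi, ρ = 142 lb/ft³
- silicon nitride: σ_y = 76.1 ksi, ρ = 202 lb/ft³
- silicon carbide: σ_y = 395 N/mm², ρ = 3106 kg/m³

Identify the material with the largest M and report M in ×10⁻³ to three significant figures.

GFRP laminate, M = 8.59×10⁻³

In SI units:
  epoxy: σ_y = 55.99 MPa, ρ = 1290 kg/m³
  GFRP laminate: σ_y = 245.0 MPa, ρ = 1822 kg/m³
  borosilicate glass: σ_y = 45.23 MPa, ρ = 2275 kg/m³
  silicon nitride: σ_y = 524.7 MPa, ρ = 3236 kg/m³
  silicon carbide: σ_y = 395.0 MPa, ρ = 3106 kg/m³
  GFRP laminate: M = 8.59×10⁻³
  silicon nitride: M = 7.08×10⁻³
  silicon carbide: M = 6.40×10⁻³
  epoxy: M = 5.80×10⁻³
  borosilicate glass: M = 2.96×10⁻³
The maximum is for GFRP laminate.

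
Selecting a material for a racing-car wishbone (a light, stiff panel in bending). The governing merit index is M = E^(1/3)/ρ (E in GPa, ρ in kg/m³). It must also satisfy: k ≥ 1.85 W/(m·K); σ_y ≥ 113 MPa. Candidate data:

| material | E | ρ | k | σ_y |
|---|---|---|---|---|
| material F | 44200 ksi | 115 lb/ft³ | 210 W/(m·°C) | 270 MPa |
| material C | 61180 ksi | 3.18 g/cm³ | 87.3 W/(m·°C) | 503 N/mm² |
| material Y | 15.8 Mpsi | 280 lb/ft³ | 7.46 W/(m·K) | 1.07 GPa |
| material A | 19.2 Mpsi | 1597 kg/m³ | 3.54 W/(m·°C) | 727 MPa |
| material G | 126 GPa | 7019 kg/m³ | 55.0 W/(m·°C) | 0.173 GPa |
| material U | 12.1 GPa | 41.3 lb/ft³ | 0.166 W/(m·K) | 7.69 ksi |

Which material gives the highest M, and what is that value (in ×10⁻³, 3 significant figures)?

material F, M = 3.65×10⁻³

Screen on constraints: k ≥ 1.85 W/(m·K); σ_y ≥ 113 MPa. Survivors: material F, material C, material Y, material A, material G.
After converting to SI:
  material F: E = 304.7 GPa, ρ = 1842 kg/m³
  material C: E = 421.8 GPa, ρ = 3180 kg/m³
  material Y: E = 108.9 GPa, ρ = 4485 kg/m³
  material A: E = 132.4 GPa, ρ = 1597 kg/m³
  material G: E = 126.0 GPa, ρ = 7019 kg/m³
  material F: M = 3.65×10⁻³
  material A: M = 3.19×10⁻³
  material C: M = 2.36×10⁻³
  material Y: M = 1.06×10⁻³
  material G: M = 0.714×10⁻³
Material F ranks first.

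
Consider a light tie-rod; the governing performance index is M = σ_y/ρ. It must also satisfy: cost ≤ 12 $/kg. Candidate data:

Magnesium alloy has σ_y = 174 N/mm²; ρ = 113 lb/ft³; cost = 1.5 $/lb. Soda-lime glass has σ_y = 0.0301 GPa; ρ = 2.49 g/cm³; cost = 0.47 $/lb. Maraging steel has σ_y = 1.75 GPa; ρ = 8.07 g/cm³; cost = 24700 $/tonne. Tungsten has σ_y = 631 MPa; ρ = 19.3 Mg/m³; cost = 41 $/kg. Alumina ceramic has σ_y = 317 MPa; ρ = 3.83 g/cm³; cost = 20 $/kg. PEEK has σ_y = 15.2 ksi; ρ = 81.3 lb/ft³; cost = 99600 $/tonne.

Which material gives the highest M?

Screen on constraints: cost ≤ 12 $/kg. Survivors: magnesium alloy, soda-lime glass.
Putting every candidate on a common basis:
  magnesium alloy: σ_y = 174.0 MPa, ρ = 1810 kg/m³
  soda-lime glass: σ_y = 30.10 MPa, ρ = 2490 kg/m³
  magnesium alloy: M = 96.1 kN·m/kg
  soda-lime glass: M = 12.1 kN·m/kg
Magnesium alloy ranks first.

magnesium alloy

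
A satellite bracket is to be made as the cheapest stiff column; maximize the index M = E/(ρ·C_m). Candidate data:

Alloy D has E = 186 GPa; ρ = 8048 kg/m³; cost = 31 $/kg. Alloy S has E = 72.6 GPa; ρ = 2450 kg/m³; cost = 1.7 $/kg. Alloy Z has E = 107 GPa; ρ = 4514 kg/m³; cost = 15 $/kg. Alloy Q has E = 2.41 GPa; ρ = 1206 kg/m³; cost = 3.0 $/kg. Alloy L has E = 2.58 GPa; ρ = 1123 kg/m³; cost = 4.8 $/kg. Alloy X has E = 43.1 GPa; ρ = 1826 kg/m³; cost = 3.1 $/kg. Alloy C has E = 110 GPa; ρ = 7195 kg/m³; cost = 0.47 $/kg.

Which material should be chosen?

Per-candidate index values:
  alloy C: M = 32.5 MN·m per $
  alloy S: M = 17.4 MN·m per $
  alloy X: M = 7.61 MN·m per $
  alloy Z: M = 1.58 MN·m per $
  alloy D: M = 0.746 MN·m per $
  alloy Q: M = 0.666 MN·m per $
  alloy L: M = 0.479 MN·m per $
Highest index: alloy C.

alloy C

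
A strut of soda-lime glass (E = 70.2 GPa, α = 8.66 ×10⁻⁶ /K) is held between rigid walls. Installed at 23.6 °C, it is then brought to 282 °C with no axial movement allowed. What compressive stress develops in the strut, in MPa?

157 MPa

ΔT = 258.4 K. Constrained thermal stress σ = E·α·ΔT = 70.20×10³ MPa × 8.66×10⁻⁶ × 258.4 = 157 MPa (compressive).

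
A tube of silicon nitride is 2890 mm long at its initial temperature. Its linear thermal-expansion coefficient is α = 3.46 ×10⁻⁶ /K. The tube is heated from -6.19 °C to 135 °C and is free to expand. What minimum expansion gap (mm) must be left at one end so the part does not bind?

1.41 mm

ΔT = 135 − (-6.19) = 141.2 K.
ΔL = α·L₀·ΔT = 3.46×10⁻⁶ × 2890 mm × 141.2 K = 1.41 mm.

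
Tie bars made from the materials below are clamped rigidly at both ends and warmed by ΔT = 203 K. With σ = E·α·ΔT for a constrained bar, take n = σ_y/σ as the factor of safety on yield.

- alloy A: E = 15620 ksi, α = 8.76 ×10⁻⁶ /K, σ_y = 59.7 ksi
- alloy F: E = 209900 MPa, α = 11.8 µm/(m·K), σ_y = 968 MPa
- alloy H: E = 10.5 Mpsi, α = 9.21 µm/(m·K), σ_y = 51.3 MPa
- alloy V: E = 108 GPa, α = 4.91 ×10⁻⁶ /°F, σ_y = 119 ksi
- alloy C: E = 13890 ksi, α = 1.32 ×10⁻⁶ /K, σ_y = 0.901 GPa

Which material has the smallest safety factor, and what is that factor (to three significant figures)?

Per material, after unit conversion:
  alloy A: E = 107.7, α = 8.76, σ_y = 411.6 → σ = 192 MPa, n = 2.15
  alloy F: E = 209.9, α = 11.8, σ_y = 968.0 → σ = 503 MPa, n = 1.93
  alloy H: E = 72.39, α = 9.21, σ_y = 51.30 → σ = 135 MPa, n = 0.379
  alloy V: E = 108.0, α = 8.84, σ_y = 820.5 → σ = 194 MPa, n = 4.23
  alloy C: E = 95.77, α = 1.32, σ_y = 901.0 → σ = 25.7 MPa, n = 35.1
The minimum is alloy H at n = 0.379.

alloy H, n = 0.379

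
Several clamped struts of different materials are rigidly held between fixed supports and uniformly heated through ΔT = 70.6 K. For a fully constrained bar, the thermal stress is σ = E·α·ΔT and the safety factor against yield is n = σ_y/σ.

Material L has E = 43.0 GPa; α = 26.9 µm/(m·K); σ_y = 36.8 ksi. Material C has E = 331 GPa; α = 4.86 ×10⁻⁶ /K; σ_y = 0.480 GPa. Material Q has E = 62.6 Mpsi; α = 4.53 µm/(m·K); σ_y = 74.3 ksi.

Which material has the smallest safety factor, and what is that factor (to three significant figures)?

material L, n = 3.11

Per material, after unit conversion:
  material L: E = 43.00, α = 26.9, σ_y = 253.7 → σ = 81.7 MPa, n = 3.11
  material C: E = 331.0, α = 4.86, σ_y = 480.0 → σ = 114 MPa, n = 4.23
  material Q: E = 431.6, α = 4.53, σ_y = 512.3 → σ = 138 MPa, n = 3.71
Material L has the lowest safety factor, n = 3.11.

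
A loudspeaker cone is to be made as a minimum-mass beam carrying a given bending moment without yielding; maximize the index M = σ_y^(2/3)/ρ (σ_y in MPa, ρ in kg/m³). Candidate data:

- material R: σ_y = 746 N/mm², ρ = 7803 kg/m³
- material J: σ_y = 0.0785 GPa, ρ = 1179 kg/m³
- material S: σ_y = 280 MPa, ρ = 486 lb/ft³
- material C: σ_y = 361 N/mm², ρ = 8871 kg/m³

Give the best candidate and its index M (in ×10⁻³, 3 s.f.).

Convert each candidate to consistent units, then evaluate M:
  material R: σ_y = 746.0 MPa, ρ = 7803 kg/m³
  material J: σ_y = 78.50 MPa, ρ = 1179 kg/m³
  material S: σ_y = 280.0 MPa, ρ = 7785 kg/m³
  material C: σ_y = 361.0 MPa, ρ = 8871 kg/m³
  material J: M = 15.6×10⁻³
  material R: M = 10.5×10⁻³
  material C: M = 5.72×10⁻³
  material S: M = 5.50×10⁻³
Highest index: material J.

material J, M = 15.6×10⁻³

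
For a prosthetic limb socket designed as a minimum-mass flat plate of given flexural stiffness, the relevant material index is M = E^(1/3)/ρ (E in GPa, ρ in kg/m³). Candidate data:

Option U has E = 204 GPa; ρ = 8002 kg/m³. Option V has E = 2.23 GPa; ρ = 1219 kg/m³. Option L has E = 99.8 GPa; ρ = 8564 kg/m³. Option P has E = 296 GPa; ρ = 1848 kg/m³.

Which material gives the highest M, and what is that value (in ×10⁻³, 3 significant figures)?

option P, M = 3.61×10⁻³

Per-candidate index values:
  option P: M = 3.61×10⁻³
  option V: M = 1.07×10⁻³
  option U: M = 0.736×10⁻³
  option L: M = 0.542×10⁻³
Highest index: option P.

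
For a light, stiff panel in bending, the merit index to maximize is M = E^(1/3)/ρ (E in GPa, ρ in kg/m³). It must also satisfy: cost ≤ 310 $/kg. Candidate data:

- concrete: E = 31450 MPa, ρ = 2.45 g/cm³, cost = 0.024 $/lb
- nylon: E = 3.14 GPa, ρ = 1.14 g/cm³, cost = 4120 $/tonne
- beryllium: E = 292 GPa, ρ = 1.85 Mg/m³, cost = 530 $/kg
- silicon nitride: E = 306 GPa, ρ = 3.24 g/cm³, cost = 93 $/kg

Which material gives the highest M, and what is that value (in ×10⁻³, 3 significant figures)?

Screen on constraints: cost ≤ 310 $/kg. Survivors: concrete, nylon, silicon nitride.
In SI units:
  concrete: E = 31.45 GPa, ρ = 2450 kg/m³
  nylon: E = 3.140 GPa, ρ = 1140 kg/m³
  silicon nitride: E = 306.0 GPa, ρ = 3240 kg/m³
  silicon nitride: M = 2.08×10⁻³
  concrete: M = 1.29×10⁻³
  nylon: M = 1.28×10⁻³
The maximum is for silicon nitride.

silicon nitride, M = 2.08×10⁻³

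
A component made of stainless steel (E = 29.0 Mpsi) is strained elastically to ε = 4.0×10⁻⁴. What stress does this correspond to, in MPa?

80.0 MPa

E = 29.0 Mpsi = 199.9 GPa.
σ = E·ε = 199900 MPa × 4.0×10⁻⁴ = 80.0 MPa.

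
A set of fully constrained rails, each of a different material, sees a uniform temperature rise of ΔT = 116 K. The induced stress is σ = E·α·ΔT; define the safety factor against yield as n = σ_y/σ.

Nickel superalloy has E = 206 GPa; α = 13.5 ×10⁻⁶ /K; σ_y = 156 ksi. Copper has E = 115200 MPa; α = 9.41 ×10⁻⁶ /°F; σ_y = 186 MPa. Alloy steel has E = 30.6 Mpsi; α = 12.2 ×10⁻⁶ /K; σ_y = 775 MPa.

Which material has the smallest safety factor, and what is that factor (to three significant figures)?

copper, n = 0.822

Converting E to GPa, α to ×10⁻⁶/K, σ_y to MPa, then σ and n for each:
  nickel superalloy: E = 206.0, α = 13.5, σ_y = 1076 → σ = 323 MPa, n = 3.33
  copper: E = 115.2, α = 16.9, σ_y = 186.0 → σ = 226 MPa, n = 0.822
  alloy steel: E = 211.0, α = 12.2, σ_y = 775.0 → σ = 299 MPa, n = 2.60
Copper has the lowest safety factor, n = 0.822.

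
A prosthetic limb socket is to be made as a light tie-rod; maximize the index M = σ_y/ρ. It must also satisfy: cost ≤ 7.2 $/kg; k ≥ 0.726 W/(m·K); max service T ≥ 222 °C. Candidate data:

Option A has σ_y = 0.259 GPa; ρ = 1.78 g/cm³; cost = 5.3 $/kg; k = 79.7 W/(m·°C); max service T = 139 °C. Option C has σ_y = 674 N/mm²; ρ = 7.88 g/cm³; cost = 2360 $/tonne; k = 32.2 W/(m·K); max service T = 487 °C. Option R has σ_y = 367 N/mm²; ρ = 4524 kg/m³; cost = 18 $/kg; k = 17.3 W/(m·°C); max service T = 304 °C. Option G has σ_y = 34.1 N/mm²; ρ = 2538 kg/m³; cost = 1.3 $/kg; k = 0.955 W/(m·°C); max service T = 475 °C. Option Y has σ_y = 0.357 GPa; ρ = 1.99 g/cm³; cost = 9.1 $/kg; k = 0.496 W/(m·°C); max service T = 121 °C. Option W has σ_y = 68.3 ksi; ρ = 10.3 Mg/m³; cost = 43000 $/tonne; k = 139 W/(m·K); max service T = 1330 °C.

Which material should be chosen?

Screen on constraints: cost ≤ 7.2 $/kg; k ≥ 0.726 W/(m·K); max service T ≥ 222 °C. Survivors: option C, option G.
Putting every candidate on a common basis:
  option C: σ_y = 674.0 MPa, ρ = 7880 kg/m³
  option G: σ_y = 34.10 MPa, ρ = 2538 kg/m³
  option C: M = 85.5 kN·m/kg
  option G: M = 13.4 kN·m/kg
Option C ranks first.

option C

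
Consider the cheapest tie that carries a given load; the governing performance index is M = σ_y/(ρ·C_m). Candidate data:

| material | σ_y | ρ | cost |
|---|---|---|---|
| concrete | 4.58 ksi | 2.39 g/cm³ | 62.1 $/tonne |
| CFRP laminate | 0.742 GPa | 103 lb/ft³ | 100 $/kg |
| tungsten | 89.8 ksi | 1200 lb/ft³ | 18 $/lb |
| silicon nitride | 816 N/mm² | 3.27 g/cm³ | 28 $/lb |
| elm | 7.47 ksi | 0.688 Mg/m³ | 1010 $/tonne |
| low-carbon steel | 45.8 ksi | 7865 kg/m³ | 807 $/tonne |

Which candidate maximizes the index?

Putting every candidate on a common basis:
  concrete: σ_y = 31.58 MPa, ρ = 2390 kg/m³, cost = 0.06210 $/kg
  CFRP laminate: σ_y = 742.0 MPa, ρ = 1650 kg/m³, cost = 100.0 $/kg
  tungsten: σ_y = 619.1 MPa, ρ = 19220 kg/m³, cost = 39.68 $/kg
  silicon nitride: σ_y = 816.0 MPa, ρ = 3270 kg/m³, cost = 61.73 $/kg
  elm: σ_y = 51.50 MPa, ρ = 688.0 kg/m³, cost = 1.010 $/kg
  low-carbon steel: σ_y = 315.8 MPa, ρ = 7865 kg/m³, cost = 0.8070 $/kg
  concrete: M = 213 kN·m per $
  elm: M = 74.1 kN·m per $
  low-carbon steel: M = 49.8 kN·m per $
  CFRP laminate: M = 4.50 kN·m per $
  silicon nitride: M = 4.04 kN·m per $
  tungsten: M = 0.812 kN·m per $
Concrete has the largest M.

concrete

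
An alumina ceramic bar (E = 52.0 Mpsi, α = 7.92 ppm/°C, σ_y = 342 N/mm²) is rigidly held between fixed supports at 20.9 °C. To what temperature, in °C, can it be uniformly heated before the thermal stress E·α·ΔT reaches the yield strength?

141 °C

E = 52.0 Mpsi = 358.5 GPa.
σ_y = 342 N/mm² = 342.0 MPa.
E·α·ΔT = 342.0 MPa ⇒ ΔT = 342.0 / (358.5×10³ × 7.92×10⁻⁶) = 120.4 K.
T = 20.9 + 120.4 = 141.3 °C.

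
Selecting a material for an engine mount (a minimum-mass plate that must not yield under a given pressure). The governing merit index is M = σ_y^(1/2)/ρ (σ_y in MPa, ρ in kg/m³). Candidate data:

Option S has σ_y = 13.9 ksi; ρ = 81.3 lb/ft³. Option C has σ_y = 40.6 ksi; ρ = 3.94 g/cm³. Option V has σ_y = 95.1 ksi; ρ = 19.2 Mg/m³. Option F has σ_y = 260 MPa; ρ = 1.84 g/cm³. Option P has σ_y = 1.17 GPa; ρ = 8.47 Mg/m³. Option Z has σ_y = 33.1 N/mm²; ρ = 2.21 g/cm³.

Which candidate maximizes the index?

option F

Convert each candidate to consistent units, then evaluate M:
  option S: σ_y = 95.84 MPa, ρ = 1302 kg/m³
  option C: σ_y = 279.9 MPa, ρ = 3940 kg/m³
  option V: σ_y = 655.7 MPa, ρ = 19200 kg/m³
  option F: σ_y = 260.0 MPa, ρ = 1840 kg/m³
  option P: σ_y = 1170 MPa, ρ = 8470 kg/m³
  option Z: σ_y = 33.10 MPa, ρ = 2210 kg/m³
  option F: M = 8.76×10⁻³
  option S: M = 7.52×10⁻³
  option C: M = 4.25×10⁻³
  option P: M = 4.04×10⁻³
  option Z: M = 2.60×10⁻³
  option V: M = 1.33×10⁻³
Highest index: option F.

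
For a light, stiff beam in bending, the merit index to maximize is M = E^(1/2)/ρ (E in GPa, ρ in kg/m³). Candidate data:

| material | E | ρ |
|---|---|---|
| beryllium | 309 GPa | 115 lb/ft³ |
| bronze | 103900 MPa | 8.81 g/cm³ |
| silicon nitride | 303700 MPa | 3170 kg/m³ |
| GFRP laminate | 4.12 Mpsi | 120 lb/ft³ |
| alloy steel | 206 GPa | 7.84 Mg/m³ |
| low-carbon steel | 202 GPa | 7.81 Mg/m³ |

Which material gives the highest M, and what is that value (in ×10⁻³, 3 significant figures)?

Putting every candidate on a common basis:
  beryllium: E = 309.0 GPa, ρ = 1842 kg/m³
  bronze: E = 103.9 GPa, ρ = 8810 kg/m³
  silicon nitride: E = 303.7 GPa, ρ = 3170 kg/m³
  GFRP laminate: E = 28.41 GPa, ρ = 1922 kg/m³
  alloy steel: E = 206.0 GPa, ρ = 7840 kg/m³
  low-carbon steel: E = 202.0 GPa, ρ = 7810 kg/m³
  beryllium: M = 9.54×10⁻³
  silicon nitride: M = 5.50×10⁻³
  GFRP laminate: M = 2.77×10⁻³
  alloy steel: M = 1.83×10⁻³
  low-carbon steel: M = 1.82×10⁻³
  bronze: M = 1.16×10⁻³
Beryllium has the largest M.

beryllium, M = 9.54×10⁻³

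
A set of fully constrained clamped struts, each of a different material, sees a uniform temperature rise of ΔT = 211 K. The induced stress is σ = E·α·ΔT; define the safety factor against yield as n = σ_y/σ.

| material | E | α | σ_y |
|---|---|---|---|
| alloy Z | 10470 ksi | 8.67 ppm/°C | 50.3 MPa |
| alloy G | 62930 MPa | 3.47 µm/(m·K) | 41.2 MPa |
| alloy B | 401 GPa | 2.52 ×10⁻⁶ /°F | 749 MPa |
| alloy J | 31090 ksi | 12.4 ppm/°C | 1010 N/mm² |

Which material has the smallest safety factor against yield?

alloy Z

With everything in SI (GPa, ×10⁻⁶/K, MPa):
  alloy Z: E = 72.19, α = 8.67, σ_y = 50.30 → σ = 132 MPa, n = 0.381
  alloy G: E = 62.93, α = 3.47, σ_y = 41.20 → σ = 46.1 MPa, n = 0.894
  alloy B: E = 401.0, α = 4.54, σ_y = 749.0 → σ = 384 MPa, n = 1.95
  alloy J: E = 214.4, α = 12.4, σ_y = 1010 → σ = 561 MPa, n = 1.80
Smallest n: alloy Z with n = 0.381.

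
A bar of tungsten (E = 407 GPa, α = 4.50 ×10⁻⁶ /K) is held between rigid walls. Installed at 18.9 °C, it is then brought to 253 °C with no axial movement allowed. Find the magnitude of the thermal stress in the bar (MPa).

429 MPa

ΔT = 234.1 K. Constrained thermal stress σ = E·α·ΔT = 407.0×10³ MPa × 4.50×10⁻⁶ × 234.1 = 429 MPa (compressive).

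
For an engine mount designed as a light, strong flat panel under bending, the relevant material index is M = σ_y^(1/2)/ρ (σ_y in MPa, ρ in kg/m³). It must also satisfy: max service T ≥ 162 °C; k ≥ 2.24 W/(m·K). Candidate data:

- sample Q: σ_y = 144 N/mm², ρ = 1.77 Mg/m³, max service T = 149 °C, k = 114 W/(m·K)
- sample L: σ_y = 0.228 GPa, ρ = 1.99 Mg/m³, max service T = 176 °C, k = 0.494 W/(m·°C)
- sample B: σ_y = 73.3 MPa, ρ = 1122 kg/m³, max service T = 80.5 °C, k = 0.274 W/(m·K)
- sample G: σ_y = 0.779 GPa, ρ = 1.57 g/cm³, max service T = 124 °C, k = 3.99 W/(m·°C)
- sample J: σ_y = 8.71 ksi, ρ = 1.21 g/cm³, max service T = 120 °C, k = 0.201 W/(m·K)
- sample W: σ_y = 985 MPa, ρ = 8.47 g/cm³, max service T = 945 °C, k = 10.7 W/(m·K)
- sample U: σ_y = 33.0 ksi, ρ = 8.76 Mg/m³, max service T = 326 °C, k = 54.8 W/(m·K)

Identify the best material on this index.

Screen on constraints: max service T ≥ 162 °C; k ≥ 2.24 W/(m·K). Survivors: sample W, sample U.
Convert each candidate to consistent units, then evaluate M:
  sample W: σ_y = 985.0 MPa, ρ = 8470 kg/m³
  sample U: σ_y = 227.5 MPa, ρ = 8760 kg/m³
  sample W: M = 3.71×10⁻³
  sample U: M = 1.72×10⁻³
Sample W has the largest M.

sample W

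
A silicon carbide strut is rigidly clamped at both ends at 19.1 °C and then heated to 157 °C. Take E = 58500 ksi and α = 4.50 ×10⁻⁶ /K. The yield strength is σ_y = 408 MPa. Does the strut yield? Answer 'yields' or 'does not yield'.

does not yield

E = 58500 ksi = 403.3 GPa.
ΔT = 137.9 K. Constrained thermal stress σ = E·α·ΔT = 403.3×10³ MPa × 4.50×10⁻⁶ × 137.9 = 250 MPa (compressive).
Compare to σ_y = 408 MPa: σ < σ_y, so it does not yield.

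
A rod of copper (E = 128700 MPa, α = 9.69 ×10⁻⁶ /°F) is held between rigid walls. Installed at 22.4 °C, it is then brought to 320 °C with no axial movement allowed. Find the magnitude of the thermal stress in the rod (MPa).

668 MPa

E = 128700 MPa = 128.7 GPa.
α = 9.69×10⁻⁶/°F × 9/5 = 17.4×10⁻⁶/K.
ΔT = 297.6 K. Constrained thermal stress σ = E·α·ΔT = 128.7×10³ MPa × 17.4×10⁻⁶ × 297.6 = 668 MPa (compressive).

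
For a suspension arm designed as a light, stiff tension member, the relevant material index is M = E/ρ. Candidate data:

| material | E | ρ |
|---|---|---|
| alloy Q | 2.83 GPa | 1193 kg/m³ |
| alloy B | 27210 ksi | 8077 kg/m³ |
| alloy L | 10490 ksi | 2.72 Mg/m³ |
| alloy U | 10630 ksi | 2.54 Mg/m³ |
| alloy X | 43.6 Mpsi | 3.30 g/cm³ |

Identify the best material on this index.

alloy X

Normalizing units and computing the index:
  alloy Q: E = 2.830 GPa, ρ = 1193 kg/m³
  alloy B: E = 187.6 GPa, ρ = 8077 kg/m³
  alloy L: E = 72.33 GPa, ρ = 2720 kg/m³
  alloy U: E = 73.29 GPa, ρ = 2540 kg/m³
  alloy X: E = 300.6 GPa, ρ = 3300 kg/m³
  alloy X: M = 91.1 MN·m/kg
  alloy U: M = 28.9 MN·m/kg
  alloy L: M = 26.6 MN·m/kg
  alloy B: M = 23.2 MN·m/kg
  alloy Q: M = 2.37 MN·m/kg
The maximum is for alloy X.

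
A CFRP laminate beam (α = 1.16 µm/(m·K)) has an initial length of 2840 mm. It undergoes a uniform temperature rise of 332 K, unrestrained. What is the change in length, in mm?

1.09 mm

ΔL = α·L₀·ΔT = 1.16×10⁻⁶ × 2840 mm × 332.0 K = 1.09 mm.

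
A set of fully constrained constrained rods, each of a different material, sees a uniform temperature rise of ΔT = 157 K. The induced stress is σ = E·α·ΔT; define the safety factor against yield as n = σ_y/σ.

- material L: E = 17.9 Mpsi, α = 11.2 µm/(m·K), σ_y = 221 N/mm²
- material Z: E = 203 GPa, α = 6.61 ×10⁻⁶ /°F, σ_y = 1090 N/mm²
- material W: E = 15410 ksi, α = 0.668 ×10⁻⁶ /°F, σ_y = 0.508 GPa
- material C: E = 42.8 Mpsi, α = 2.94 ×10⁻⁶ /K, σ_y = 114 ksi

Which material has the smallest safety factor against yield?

With everything in SI (GPa, ×10⁻⁶/K, MPa):
  material L: E = 123.4, α = 11.2, σ_y = 221.0 → σ = 217 MPa, n = 1.02
  material Z: E = 203.0, α = 11.9, σ_y = 1090 → σ = 379 MPa, n = 2.87
  material W: E = 106.2, α = 1.20, σ_y = 508.0 → σ = 20.1 MPa, n = 25.3
  material C: E = 295.1, α = 2.94, σ_y = 786.0 → σ = 136 MPa, n = 5.77
The minimum is material L at n = 1.02.

material L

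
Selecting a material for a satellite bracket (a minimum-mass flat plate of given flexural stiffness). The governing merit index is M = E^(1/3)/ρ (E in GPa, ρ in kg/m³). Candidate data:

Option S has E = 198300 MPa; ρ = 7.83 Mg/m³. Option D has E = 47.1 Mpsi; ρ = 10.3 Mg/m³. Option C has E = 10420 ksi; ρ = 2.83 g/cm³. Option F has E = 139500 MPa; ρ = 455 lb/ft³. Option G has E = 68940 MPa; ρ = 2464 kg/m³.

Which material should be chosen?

option G

Convert each candidate to consistent units, then evaluate M:
  option S: E = 198.3 GPa, ρ = 7830 kg/m³
  option D: E = 324.7 GPa, ρ = 10300 kg/m³
  option C: E = 71.84 GPa, ρ = 2830 kg/m³
  option F: E = 139.5 GPa, ρ = 7288 kg/m³
  option G: E = 68.94 GPa, ρ = 2464 kg/m³
  option G: M = 1.66×10⁻³
  option C: M = 1.47×10⁻³
  option S: M = 0.745×10⁻³
  option F: M = 0.712×10⁻³
  option D: M = 0.667×10⁻³
The maximum is for option G.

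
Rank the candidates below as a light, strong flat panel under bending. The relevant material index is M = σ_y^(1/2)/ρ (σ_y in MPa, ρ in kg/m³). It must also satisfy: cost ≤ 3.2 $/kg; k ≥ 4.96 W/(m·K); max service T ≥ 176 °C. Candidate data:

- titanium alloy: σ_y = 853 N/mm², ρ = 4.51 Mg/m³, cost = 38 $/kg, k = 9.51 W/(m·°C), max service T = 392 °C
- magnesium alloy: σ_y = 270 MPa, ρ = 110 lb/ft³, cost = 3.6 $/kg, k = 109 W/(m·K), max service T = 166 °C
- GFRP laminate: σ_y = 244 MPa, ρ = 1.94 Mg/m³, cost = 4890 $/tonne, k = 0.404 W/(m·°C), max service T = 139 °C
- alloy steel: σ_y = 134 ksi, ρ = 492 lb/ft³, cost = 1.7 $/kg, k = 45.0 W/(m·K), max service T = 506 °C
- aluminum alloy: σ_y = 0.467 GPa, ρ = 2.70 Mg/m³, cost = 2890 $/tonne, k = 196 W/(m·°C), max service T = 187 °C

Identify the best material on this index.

aluminum alloy

Screen on constraints: cost ≤ 3.2 $/kg; k ≥ 4.96 W/(m·K); max service T ≥ 176 °C. Survivors: alloy steel, aluminum alloy.
After converting to SI:
  alloy steel: σ_y = 923.9 MPa, ρ = 7881 kg/m³
  aluminum alloy: σ_y = 467.0 MPa, ρ = 2700 kg/m³
  aluminum alloy: M = 8.00×10⁻³
  alloy steel: M = 3.86×10⁻³
Aluminum alloy ranks first.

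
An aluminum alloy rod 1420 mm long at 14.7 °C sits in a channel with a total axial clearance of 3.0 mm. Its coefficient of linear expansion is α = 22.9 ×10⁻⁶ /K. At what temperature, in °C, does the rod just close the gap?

α·L₀·ΔT = 3.0 mm ⇒ ΔT = 3.0 / (22.9×10⁻⁶ × 1420.0) = 92.26 K.
T = 14.7 + 92.26 = 107.0 °C.

107 °C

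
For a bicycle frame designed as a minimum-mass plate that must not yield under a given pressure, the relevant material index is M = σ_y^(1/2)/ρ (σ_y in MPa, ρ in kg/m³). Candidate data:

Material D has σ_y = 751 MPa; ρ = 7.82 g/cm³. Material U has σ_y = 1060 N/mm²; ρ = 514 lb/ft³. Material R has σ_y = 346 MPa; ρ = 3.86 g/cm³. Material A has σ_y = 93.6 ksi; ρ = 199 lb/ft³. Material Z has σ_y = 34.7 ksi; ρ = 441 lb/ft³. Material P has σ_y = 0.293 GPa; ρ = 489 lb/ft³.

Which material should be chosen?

Normalizing units and computing the index:
  material D: σ_y = 751.0 MPa, ρ = 7820 kg/m³
  material U: σ_y = 1060 MPa, ρ = 8233 kg/m³
  material R: σ_y = 346.0 MPa, ρ = 3860 kg/m³
  material A: σ_y = 645.3 MPa, ρ = 3188 kg/m³
  material Z: σ_y = 239.2 MPa, ρ = 7064 kg/m³
  material P: σ_y = 293.0 MPa, ρ = 7833 kg/m³
  material A: M = 7.97×10⁻³
  material R: M = 4.82×10⁻³
  material U: M = 3.95×10⁻³
  material D: M = 3.50×10⁻³
  material Z: M = 2.19×10⁻³
  material P: M = 2.19×10⁻³
Material A ranks first.

material A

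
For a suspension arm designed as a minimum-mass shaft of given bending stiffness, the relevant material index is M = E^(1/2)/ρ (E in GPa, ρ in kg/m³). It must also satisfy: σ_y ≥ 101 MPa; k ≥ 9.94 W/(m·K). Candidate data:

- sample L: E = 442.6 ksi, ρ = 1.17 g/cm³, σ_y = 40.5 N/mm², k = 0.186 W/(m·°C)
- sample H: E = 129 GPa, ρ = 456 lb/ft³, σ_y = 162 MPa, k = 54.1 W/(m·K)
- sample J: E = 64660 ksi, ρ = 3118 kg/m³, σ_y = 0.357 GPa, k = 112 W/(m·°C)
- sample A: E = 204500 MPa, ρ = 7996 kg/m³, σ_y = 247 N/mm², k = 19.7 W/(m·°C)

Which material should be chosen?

sample J

Screen on constraints: σ_y ≥ 101 MPa; k ≥ 9.94 W/(m·K). Survivors: sample H, sample J, sample A.
Putting every candidate on a common basis:
  sample H: E = 129.0 GPa, ρ = 7304 kg/m³
  sample J: E = 445.8 GPa, ρ = 3118 kg/m³
  sample A: E = 204.5 GPa, ρ = 7996 kg/m³
  sample J: M = 6.77×10⁻³
  sample A: M = 1.79×10⁻³
  sample H: M = 1.55×10⁻³
The maximum is for sample J.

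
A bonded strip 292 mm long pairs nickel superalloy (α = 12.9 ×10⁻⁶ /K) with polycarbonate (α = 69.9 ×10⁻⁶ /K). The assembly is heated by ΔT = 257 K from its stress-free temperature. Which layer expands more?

α(nickel superalloy) = 12.9×10⁻⁶/K vs α(polycarbonate) = 69.9×10⁻⁶/K.
Higher α expands more for the same ΔT: polycarbonate.

polycarbonate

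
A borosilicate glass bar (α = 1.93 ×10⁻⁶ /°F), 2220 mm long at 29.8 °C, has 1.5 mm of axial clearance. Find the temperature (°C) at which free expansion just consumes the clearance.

224 °C

α = 1.93×10⁻⁶/°F × 9/5 = 3.47×10⁻⁶/K.
α·L₀·ΔT = 1.5 mm ⇒ ΔT = 1.5 / (3.47×10⁻⁶ × 2220.0) = 194.5 K.
T = 29.8 + 194.5 = 224.3 °C.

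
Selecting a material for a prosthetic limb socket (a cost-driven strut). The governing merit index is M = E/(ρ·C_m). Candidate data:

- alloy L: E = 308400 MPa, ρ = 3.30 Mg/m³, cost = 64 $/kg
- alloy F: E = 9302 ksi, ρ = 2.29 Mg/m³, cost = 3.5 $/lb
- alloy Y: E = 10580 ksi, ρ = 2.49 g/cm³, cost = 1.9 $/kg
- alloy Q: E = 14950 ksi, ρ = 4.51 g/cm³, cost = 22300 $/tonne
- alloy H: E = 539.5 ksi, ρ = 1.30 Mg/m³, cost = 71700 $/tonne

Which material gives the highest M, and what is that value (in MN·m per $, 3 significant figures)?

alloy Y, M = 15.4 MN·m per $

Normalizing units and computing the index:
  alloy L: E = 308.4 GPa, ρ = 3300 kg/m³, cost = 64.00 $/kg
  alloy F: E = 64.14 GPa, ρ = 2290 kg/m³, cost = 7.716 $/kg
  alloy Y: E = 72.95 GPa, ρ = 2490 kg/m³, cost = 1.900 $/kg
  alloy Q: E = 103.1 GPa, ρ = 4510 kg/m³, cost = 22.30 $/kg
  alloy H: E = 3.720 GPa, ρ = 1300 kg/m³, cost = 71.70 $/kg
  alloy Y: M = 15.4 MN·m per $
  alloy F: M = 3.63 MN·m per $
  alloy L: M = 1.46 MN·m per $
  alloy Q: M = 1.02 MN·m per $
  alloy H: M = 0.0399 MN·m per $
Highest index: alloy Y.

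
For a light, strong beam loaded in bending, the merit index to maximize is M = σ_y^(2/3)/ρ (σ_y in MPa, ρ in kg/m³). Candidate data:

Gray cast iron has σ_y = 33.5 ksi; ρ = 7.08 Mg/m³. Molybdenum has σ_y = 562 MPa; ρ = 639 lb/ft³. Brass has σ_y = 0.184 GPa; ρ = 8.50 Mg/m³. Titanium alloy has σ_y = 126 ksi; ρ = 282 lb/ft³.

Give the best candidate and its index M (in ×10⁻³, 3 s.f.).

After converting to SI:
  gray cast iron: σ_y = 231.0 MPa, ρ = 7080 kg/m³
  molybdenum: σ_y = 562.0 MPa, ρ = 10240 kg/m³
  brass: σ_y = 184.0 MPa, ρ = 8500 kg/m³
  titanium alloy: σ_y = 868.7 MPa, ρ = 4517 kg/m³
  titanium alloy: M = 20.2×10⁻³
  molybdenum: M = 6.65×10⁻³
  gray cast iron: M = 5.32×10⁻³
  brass: M = 3.81×10⁻³
The maximum is for titanium alloy.

titanium alloy, M = 20.2×10⁻³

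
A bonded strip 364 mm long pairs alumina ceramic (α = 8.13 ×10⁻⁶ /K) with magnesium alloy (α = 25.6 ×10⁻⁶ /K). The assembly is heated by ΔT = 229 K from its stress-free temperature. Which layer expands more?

α(alumina ceramic) = 8.13×10⁻⁶/K vs α(magnesium alloy) = 25.6×10⁻⁶/K.
Higher α expands more for the same ΔT: magnesium alloy.

magnesium alloy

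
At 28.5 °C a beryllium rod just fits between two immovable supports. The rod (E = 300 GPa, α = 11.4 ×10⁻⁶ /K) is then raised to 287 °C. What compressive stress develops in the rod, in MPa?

ΔT = 258.5 K. Constrained thermal stress σ = E·α·ΔT = 300.0×10³ MPa × 11.4×10⁻⁶ × 258.5 = 884 MPa (compressive).

884 MPa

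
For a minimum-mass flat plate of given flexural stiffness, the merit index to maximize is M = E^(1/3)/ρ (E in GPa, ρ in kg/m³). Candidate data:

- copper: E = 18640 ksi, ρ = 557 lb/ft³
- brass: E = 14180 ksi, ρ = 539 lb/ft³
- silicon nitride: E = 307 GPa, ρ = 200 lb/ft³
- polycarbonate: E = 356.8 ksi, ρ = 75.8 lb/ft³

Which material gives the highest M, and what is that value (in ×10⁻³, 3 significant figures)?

Normalizing units and computing the index:
  copper: E = 128.5 GPa, ρ = 8922 kg/m³
  brass: E = 97.77 GPa, ρ = 8634 kg/m³
  silicon nitride: E = 307.0 GPa, ρ = 3204 kg/m³
  polycarbonate: E = 2.460 GPa, ρ = 1214 kg/m³
  silicon nitride: M = 2.11×10⁻³
  polycarbonate: M = 1.11×10⁻³
  copper: M = 0.566×10⁻³
  brass: M = 0.534×10⁻³
Silicon nitride has the largest M.

silicon nitride, M = 2.11×10⁻³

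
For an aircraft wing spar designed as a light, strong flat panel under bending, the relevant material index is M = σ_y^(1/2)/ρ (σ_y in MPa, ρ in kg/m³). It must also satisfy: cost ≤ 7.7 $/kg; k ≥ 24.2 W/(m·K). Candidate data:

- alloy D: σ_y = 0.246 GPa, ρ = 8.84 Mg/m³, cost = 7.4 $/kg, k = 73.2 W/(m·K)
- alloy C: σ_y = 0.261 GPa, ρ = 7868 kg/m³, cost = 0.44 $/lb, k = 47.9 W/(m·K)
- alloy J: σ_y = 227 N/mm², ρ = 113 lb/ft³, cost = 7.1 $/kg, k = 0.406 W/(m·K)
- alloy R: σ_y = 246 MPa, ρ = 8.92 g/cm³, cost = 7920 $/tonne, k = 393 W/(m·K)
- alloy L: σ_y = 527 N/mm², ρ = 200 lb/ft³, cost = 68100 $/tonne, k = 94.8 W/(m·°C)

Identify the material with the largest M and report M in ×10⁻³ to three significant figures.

Screen on constraints: cost ≤ 7.7 $/kg; k ≥ 24.2 W/(m·K). Survivors: alloy D, alloy C.
In SI units:
  alloy D: σ_y = 246.0 MPa, ρ = 8840 kg/m³
  alloy C: σ_y = 261.0 MPa, ρ = 7868 kg/m³
  alloy C: M = 2.05×10⁻³
  alloy D: M = 1.77×10⁻³
Alloy C has the largest M.

alloy C, M = 2.05×10⁻³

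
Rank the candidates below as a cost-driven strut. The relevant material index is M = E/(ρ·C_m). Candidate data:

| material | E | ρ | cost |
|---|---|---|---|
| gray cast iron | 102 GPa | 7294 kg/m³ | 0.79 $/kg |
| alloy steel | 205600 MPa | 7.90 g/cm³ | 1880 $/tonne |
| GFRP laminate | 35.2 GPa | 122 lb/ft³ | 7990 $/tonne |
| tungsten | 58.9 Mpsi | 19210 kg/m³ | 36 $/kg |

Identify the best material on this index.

Normalizing units and computing the index:
  gray cast iron: E = 102.0 GPa, ρ = 7294 kg/m³, cost = 0.7900 $/kg
  alloy steel: E = 205.6 GPa, ρ = 7900 kg/m³, cost = 1.880 $/kg
  GFRP laminate: E = 35.20 GPa, ρ = 1954 kg/m³, cost = 7.990 $/kg
  tungsten: E = 406.1 GPa, ρ = 19210 kg/m³, cost = 36.00 $/kg
  gray cast iron: M = 17.7 MN·m per $
  alloy steel: M = 13.8 MN·m per $
  GFRP laminate: M = 2.25 MN·m per $
  tungsten: M = 0.587 MN·m per $
Highest index: gray cast iron.

gray cast iron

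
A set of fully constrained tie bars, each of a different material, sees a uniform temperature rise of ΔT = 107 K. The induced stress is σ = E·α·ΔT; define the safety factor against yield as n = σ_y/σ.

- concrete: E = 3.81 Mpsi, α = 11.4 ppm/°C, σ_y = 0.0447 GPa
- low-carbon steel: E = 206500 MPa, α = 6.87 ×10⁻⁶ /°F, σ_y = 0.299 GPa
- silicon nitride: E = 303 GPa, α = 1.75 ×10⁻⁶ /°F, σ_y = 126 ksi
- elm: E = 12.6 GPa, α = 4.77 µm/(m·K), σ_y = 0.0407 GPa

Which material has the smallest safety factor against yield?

With everything in SI (GPa, ×10⁻⁶/K, MPa):
  concrete: E = 26.27, α = 11.4, σ_y = 44.70 → σ = 32.0 MPa, n = 1.40
  low-carbon steel: E = 206.5, α = 12.4, σ_y = 299.0 → σ = 273 MPa, n = 1.09
  silicon nitride: E = 303.0, α = 3.15, σ_y = 868.7 → σ = 102 MPa, n = 8.51
  elm: E = 12.60, α = 4.77, σ_y = 40.70 → σ = 6.43 MPa, n = 6.33
The minimum is low-carbon steel at n = 1.09.

low-carbon steel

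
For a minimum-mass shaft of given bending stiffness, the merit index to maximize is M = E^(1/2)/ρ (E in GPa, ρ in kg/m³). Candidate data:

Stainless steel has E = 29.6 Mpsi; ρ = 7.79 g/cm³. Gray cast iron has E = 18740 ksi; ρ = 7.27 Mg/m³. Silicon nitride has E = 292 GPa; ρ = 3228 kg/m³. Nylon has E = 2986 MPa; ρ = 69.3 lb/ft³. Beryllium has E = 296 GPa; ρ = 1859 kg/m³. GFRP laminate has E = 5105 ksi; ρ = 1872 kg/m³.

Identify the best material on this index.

After converting to SI:
  stainless steel: E = 204.1 GPa, ρ = 7790 kg/m³
  gray cast iron: E = 129.2 GPa, ρ = 7270 kg/m³
  silicon nitride: E = 292.0 GPa, ρ = 3228 kg/m³
  nylon: E = 2.986 GPa, ρ = 1110 kg/m³
  beryllium: E = 296.0 GPa, ρ = 1859 kg/m³
  GFRP laminate: E = 35.20 GPa, ρ = 1872 kg/m³
  beryllium: M = 9.25×10⁻³
  silicon nitride: M = 5.29×10⁻³
  GFRP laminate: M = 3.17×10⁻³
  stainless steel: M = 1.83×10⁻³
  gray cast iron: M = 1.56×10⁻³
  nylon: M = 1.56×10⁻³
The maximum is for beryllium.

beryllium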